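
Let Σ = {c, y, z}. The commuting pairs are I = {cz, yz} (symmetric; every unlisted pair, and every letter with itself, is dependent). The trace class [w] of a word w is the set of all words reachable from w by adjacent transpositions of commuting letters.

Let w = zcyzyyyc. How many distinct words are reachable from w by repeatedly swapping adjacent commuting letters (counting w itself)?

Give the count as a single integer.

#0=z has no predecessor
#1=c has no predecessor
#2=y depends on [1:c]
#3=z depends on [0:z]
#4=y depends on [2:y]
#5=y depends on [4:y]
#6=y depends on [5:y]
#7=c depends on [6:y]
sources: [0:z, 1:c]
N(rest) = Σ N(rest − s) over sources s of rest; N(one piece) = 1:
  size 1 → [3]=1  [7]=1
  size 2 → [0,3]=1  [3,7]=2  [6,7]=1
  size 3 → [0,3,7]=3  [3,6,7]=3  [5,6,7]=1
  size 4 → [0,3,6,7]=6  [3,5,6,7]=4  [4,5,6,7]=1
  size 5 → [0,3,5,6,7]=10  [2,4,5,6,7]=1  [3,4,5,6,7]=5
  size 6 → [0,3,4,5,6,7]=15  [1,2,4,5,6,7]=1  [2,3,4,5,6,7]=6
  first=0(z) contributes 7
  first=1(c) contributes 21
|[w]| = 28

28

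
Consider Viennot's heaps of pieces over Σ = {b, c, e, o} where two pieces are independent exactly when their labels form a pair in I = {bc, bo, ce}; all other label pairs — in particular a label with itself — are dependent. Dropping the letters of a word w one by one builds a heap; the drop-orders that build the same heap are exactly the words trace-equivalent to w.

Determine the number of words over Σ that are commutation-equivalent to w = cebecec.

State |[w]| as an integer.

35

0(c) covers ∅
1(e) covers ∅
2(b) covers 1:e
3(e) covers 2:b
4(c) covers 0:c
5(e) covers 3:e
6(c) covers 4:c
floor of heap: 0:c, 1:e
completions by unplaced set U, small U first (add the entries for U minus each lowest piece of U):
  |U|=1: {5}:1  {6}:1
  |U|=2: {3,5}:1  {4,6}:1  {5,6}:2
  |U|=3: {0,4,6}:1  {2,3,5}:1  {3,5,6}:3  {4,5,6}:3
  |U|=4: {0,4,5,6}:4  {1,2,3,5}:1  {2,3,5,6}:4  {3,4,5,6}:6
  |U|=5: {0,3,4,5,6}:10  {1,2,3,5,6}:5  {2,3,4,5,6}:10
  start at 0(c): 15
  start at 1(e): 20
sum over floor = 35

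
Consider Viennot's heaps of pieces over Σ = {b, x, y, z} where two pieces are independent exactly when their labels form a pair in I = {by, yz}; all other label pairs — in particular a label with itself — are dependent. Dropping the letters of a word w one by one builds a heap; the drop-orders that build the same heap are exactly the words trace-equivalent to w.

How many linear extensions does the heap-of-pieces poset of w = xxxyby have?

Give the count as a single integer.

3

piece 0:x — minimal
piece 1:x rests on {0:x}
piece 2:x rests on {1:x}
piece 3:y rests on {2:x}
piece 4:b rests on {2:x}
piece 5:y rests on {3:y}
minimal pieces: {0:x}
ways to finish when only these pieces remain (= sum over removing one remaining piece with nothing left below it):
  1 left: {4}→1  {5}→1
  2 left: {3,5}→1  {4,5}→2
  3 left: {3,4,5}→3
  4 left: {2,3,4,5}→3
  placing 0:x first → 3 extensions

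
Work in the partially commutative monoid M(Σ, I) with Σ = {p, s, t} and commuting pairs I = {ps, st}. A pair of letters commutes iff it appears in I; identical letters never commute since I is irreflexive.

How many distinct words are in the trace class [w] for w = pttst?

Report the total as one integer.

5

piece 0:p — minimal
piece 1:t rests on {0:p}
piece 2:t rests on {1:t}
piece 3:s — minimal
piece 4:t rests on {2:t}
minimal pieces: {0:p, 3:s}
ways to finish when only these pieces remain (= sum over removing one remaining piece with nothing left below it):
  1 left: {3}→1  {4}→1
  2 left: {2,4}→1  {3,4}→2
  3 left: {1,2,4}→1  {2,3,4}→3
  placing 0:p first → 4 extensions
  placing 3:s first → 1 extensions
total linear extensions = 5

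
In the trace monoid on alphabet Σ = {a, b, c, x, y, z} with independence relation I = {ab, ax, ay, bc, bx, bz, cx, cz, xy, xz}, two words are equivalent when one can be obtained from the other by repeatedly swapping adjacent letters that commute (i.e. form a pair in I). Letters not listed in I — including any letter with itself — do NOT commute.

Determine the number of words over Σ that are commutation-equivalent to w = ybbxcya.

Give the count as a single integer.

#0=y has no predecessor
#1=b depends on [0:y]
#2=b depends on [1:b]
#3=x has no predecessor
#4=c depends on [0:y]
#5=y depends on [2:b, 4:c]
#6=a depends on [4:c]
sources: [0:y, 3:x]
N(rest) = Σ N(rest − s) over sources s of rest; N(one piece) = 1:
  size 1 → [3]=1  [5]=1  [6]=1
  size 2 → [2,5]=1  [3,5]=2  [3,6]=2  [5,6]=2
  size 3 → [1,2,5]=1  [2,3,5]=3  [2,5,6]=3  [3,5,6]=6  [4,5,6]=2
  size 4 → [1,2,3,5]=4  [1,2,5,6]=4  [2,3,5,6]=12  [2,4,5,6]=5  [3,4,5,6]=8
  size 5 → [1,2,3,5,6]=20  [1,2,4,5,6]=9  [2,3,4,5,6]=25
  first=0(y) contributes 54
  first=3(x) contributes 9
|[w]| = 63

63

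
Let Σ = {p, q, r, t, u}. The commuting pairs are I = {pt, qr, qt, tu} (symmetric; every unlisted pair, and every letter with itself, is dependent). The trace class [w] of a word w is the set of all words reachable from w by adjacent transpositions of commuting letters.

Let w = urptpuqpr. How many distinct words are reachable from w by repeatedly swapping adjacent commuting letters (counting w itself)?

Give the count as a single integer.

6

piece 0:u — minimal
piece 1:r rests on {0:u}
piece 2:p rests on {1:r}
piece 3:t rests on {1:r}
piece 4:p rests on {2:p}
piece 5:u rests on {4:p}
piece 6:q rests on {5:u}
piece 7:p rests on {6:q}
piece 8:r rests on {3:t, 7:p}
minimal pieces: {0:u}
ways to finish when only these pieces remain (= sum over removing one remaining piece with nothing left below it):
  1 left: {8}→1
  2 left: {3,8}→1  {7,8}→1
  3 left: {3,7,8}→2  {6,7,8}→1
  4 left: {3,6,7,8}→3  {5,6,7,8}→1
  5 left: {3,5,6,7,8}→4  {4,5,6,7,8}→1
  6 left: {2,4,5,6,7,8}→1  {3,4,5,6,7,8}→5
  7 left: {2,3,4,5,6,7,8}→6
  placing 0:u first → 6 extensions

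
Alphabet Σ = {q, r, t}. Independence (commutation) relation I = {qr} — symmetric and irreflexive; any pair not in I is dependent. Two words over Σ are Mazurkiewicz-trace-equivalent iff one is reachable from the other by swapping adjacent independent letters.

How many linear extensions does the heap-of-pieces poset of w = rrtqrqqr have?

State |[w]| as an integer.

10

#0=r has no predecessor
#1=r depends on [0:r]
#2=t depends on [1:r]
#3=q depends on [2:t]
#4=r depends on [2:t]
#5=q depends on [3:q]
#6=q depends on [5:q]
#7=r depends on [4:r]
sources: [0:r]
N(rest) = Σ N(rest − s) over sources s of rest; N(one piece) = 1:
  size 1 → [6]=1  [7]=1
  size 2 → [4,7]=1  [5,6]=1  [6,7]=2
  size 3 → [3,5,6]=1  [4,6,7]=3  [5,6,7]=3
  size 4 → [3,5,6,7]=4  [4,5,6,7]=6
  size 5 → [3,4,5,6,7]=10
  size 6 → [2,3,4,5,6,7]=10
  first=0(r) contributes 10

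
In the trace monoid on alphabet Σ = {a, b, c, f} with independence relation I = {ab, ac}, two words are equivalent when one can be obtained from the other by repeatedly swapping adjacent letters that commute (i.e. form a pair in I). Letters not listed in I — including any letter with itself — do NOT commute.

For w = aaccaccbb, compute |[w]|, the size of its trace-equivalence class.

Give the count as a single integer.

84

0(a) covers ∅
1(a) covers 0:a
2(c) covers ∅
3(c) covers 2:c
4(a) covers 1:a
5(c) covers 3:c
6(c) covers 5:c
7(b) covers 6:c
8(b) covers 7:b
floor of heap: 0:a, 2:c
completions by unplaced set U, small U first (add the entries for U minus each lowest piece of U):
  |U|=1: {4}:1  {8}:1
  |U|=2: {1,4}:1  {4,8}:2  {7,8}:1
  |U|=3: {0,1,4}:1  {1,4,8}:3  {4,7,8}:3  {6,7,8}:1
  |U|=4: {0,1,4,8}:4  {1,4,7,8}:6  {4,6,7,8}:4  {5,6,7,8}:1
  |U|=5: {0,1,4,7,8}:10  {1,4,6,7,8}:10  {3,5,6,7,8}:1  {4,5,6,7,8}:5
  |U|=6: {0,1,4,6,7,8}:20  {1,4,5,6,7,8}:15  {2,3,5,6,7,8}:1  {3,4,5,6,7,8}:6
  |U|=7: {0,1,4,5,6,7,8}:35  {1,3,4,5,6,7,8}:21  {2,3,4,5,6,7,8}:7
  start at 0(a): 28
  start at 2(c): 56
sum over floor = 84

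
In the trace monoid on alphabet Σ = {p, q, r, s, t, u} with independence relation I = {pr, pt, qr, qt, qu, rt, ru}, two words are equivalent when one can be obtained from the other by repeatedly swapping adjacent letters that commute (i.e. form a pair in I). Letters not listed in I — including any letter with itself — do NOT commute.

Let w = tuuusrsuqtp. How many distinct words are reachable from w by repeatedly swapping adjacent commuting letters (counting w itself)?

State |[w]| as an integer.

5

piece 0:t — minimal
piece 1:u rests on {0:t}
piece 2:u rests on {1:u}
piece 3:u rests on {2:u}
piece 4:s rests on {3:u}
piece 5:r rests on {4:s}
piece 6:s rests on {5:r}
piece 7:u rests on {6:s}
piece 8:q rests on {6:s}
piece 9:t rests on {7:u}
piece 10:p rests on {7:u, 8:q}
minimal pieces: {0:t}
ways to finish when only these pieces remain (= sum over removing one remaining piece with nothing left below it):
  1 left: {9}→1  {10}→1
  2 left: {8,10}→1  {9,10}→2
  3 left: {7,9,10}→2  {8,9,10}→3
  4 left: {7,8,9,10}→5
  5 left: {6,7,8,9,10}→5
  6 left: {5,6,7,8,9,10}→5
  7 left: {4,5,6,7,8,9,10}→5
  8 left: {3,4,5,6,7,8,9,10}→5
  9 left: {2,3,4,5,6,7,8,9,10}→5
  placing 0:t first → 5 extensions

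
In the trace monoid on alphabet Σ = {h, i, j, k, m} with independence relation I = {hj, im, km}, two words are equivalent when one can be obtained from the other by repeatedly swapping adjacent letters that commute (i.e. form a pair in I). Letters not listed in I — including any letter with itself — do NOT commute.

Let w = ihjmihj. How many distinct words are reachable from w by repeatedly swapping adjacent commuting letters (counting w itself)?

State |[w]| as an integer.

8

0(i) covers ∅
1(h) covers 0:i
2(j) covers 0:i
3(m) covers 1:h, 2:j
4(i) covers 1:h, 2:j
5(h) covers 3:m, 4:i
6(j) covers 3:m, 4:i
floor of heap: 0:i
completions by unplaced set U, small U first (add the entries for U minus each lowest piece of U):
  |U|=1: {5}:1  {6}:1
  |U|=2: {5,6}:2
  |U|=3: {3,5,6}:2  {4,5,6}:2
  |U|=4: {3,4,5,6}:4
  |U|=5: {1,3,4,5,6}:4  {2,3,4,5,6}:4
  start at 0(i): 8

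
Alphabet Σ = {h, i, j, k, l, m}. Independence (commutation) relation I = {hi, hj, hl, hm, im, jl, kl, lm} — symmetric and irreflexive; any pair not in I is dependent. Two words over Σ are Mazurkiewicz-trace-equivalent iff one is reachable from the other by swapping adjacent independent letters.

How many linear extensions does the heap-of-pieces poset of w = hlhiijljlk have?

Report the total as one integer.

drop 0:h onto floor
drop 1:l onto floor
drop 2:h onto {0:h}
drop 3:i onto {1:l}
drop 4:i onto {3:i}
drop 5:j onto {4:i}
drop 6:l onto {4:i}
drop 7:j onto {5:j}
drop 8:l onto {6:l}
drop 9:k onto {2:h, 7:j}
ground layer = {0:h, 1:l}
drop-orders for the pieces not yet dropped (sum over which currently-grounded one goes next):
  1 to go: {8} 1  {9} 1
  2 to go: {2,9} 1  {6,8} 1  {7,9} 1  {8,9} 2
  3 to go: {0,2,9} 1  {2,7,9} 2  {2,8,9} 3  {5,7,9} 1  {6,8,9} 3  {7,8,9} 3
  4 to go: {0,2,7,9} 3  {0,2,8,9} 4  {2,5,7,9} 3  {2,6,8,9} 6  {2,7,8,9} 8  {5,7,8,9} 4  {6,7,8,9} 6
  5 to go: {0,2,5,7,9} 6  {0,2,6,8,9} 10  {0,2,7,8,9} 15  {2,5,7,8,9} 15  {2,6,7,8,9} 20  {5,6,7,8,9} 10
  6 to go: {0,2,5,7,8,9} 36  {0,2,6,7,8,9} 45  {2,5,6,7,8,9} 45  {4,5,6,7,8,9} 10
  7 to go: {0,2,5,6,7,8,9} 126  {2,4,5,6,7,8,9} 55  {3,4,5,6,7,8,9} 10
  8 to go: {0,2,4,5,6,7,8,9} 181  {1,3,4,5,6,7,8,9} 10  {2,3,4,5,6,7,8,9} 65
  if 0:h drops first: 75 orders
  if 1:l drops first: 246 orders
heap linearizations: 321

321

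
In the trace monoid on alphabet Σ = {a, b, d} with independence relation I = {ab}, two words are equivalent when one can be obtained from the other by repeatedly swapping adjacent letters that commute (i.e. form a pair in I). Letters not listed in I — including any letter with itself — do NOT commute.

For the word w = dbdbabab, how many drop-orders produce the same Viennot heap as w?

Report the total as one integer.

10

piece 0:d — minimal
piece 1:b rests on {0:d}
piece 2:d rests on {1:b}
piece 3:b rests on {2:d}
piece 4:a rests on {2:d}
piece 5:b rests on {3:b}
piece 6:a rests on {4:a}
piece 7:b rests on {5:b}
minimal pieces: {0:d}
ways to finish when only these pieces remain (= sum over removing one remaining piece with nothing left below it):
  1 left: {6}→1  {7}→1
  2 left: {4,6}→1  {5,7}→1  {6,7}→2
  3 left: {3,5,7}→1  {4,6,7}→3  {5,6,7}→3
  4 left: {3,5,6,7}→4  {4,5,6,7}→6
  5 left: {3,4,5,6,7}→10
  6 left: {2,3,4,5,6,7}→10
  placing 0:d first → 10 extensions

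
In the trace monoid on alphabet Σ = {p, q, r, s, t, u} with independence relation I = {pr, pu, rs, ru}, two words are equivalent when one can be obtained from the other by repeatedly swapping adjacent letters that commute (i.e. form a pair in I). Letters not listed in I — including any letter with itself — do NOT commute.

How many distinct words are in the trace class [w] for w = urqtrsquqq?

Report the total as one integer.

#0=u has no predecessor
#1=r has no predecessor
#2=q depends on [0:u, 1:r]
#3=t depends on [2:q]
#4=r depends on [3:t]
#5=s depends on [3:t]
#6=q depends on [4:r, 5:s]
#7=u depends on [6:q]
#8=q depends on [7:u]
#9=q depends on [8:q]
sources: [0:u, 1:r]
N(rest) = Σ N(rest − s) over sources s of rest; N(one piece) = 1:
  size 1 → [9]=1
  size 2 → [8,9]=1
  size 3 → [7,8,9]=1
  size 4 → [6,7,8,9]=1
  size 5 → [4,6,7,8,9]=1  [5,6,7,8,9]=1
  size 6 → [4,5,6,7,8,9]=2
  size 7 → [3,4,5,6,7,8,9]=2
  size 8 → [2,3,4,5,6,7,8,9]=2
  first=0(u) contributes 2
  first=1(r) contributes 2
|[w]| = 4

4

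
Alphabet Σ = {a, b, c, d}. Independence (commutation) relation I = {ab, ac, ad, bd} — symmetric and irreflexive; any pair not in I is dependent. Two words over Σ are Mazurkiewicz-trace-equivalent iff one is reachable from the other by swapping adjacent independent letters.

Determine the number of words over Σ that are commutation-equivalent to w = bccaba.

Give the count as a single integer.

#0=b has no predecessor
#1=c depends on [0:b]
#2=c depends on [1:c]
#3=a has no predecessor
#4=b depends on [2:c]
#5=a depends on [3:a]
sources: [0:b, 3:a]
N(rest) = Σ N(rest − s) over sources s of rest; N(one piece) = 1:
  size 1 → [4]=1  [5]=1
  size 2 → [2,4]=1  [3,5]=1  [4,5]=2
  size 3 → [1,2,4]=1  [2,4,5]=3  [3,4,5]=3
  size 4 → [0,1,2,4]=1  [1,2,4,5]=4  [2,3,4,5]=6
  first=0(b) contributes 10
  first=3(a) contributes 5
|[w]| = 15

15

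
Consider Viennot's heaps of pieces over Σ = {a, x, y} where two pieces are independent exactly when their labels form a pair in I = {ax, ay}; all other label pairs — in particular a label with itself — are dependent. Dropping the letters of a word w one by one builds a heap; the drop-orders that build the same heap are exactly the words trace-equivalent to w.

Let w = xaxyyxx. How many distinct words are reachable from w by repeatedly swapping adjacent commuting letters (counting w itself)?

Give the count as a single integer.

0(x) covers ∅
1(a) covers ∅
2(x) covers 0:x
3(y) covers 2:x
4(y) covers 3:y
5(x) covers 4:y
6(x) covers 5:x
floor of heap: 0:x, 1:a
completions by unplaced set U, small U first (add the entries for U minus each lowest piece of U):
  |U|=1: {1}:1  {6}:1
  |U|=2: {1,6}:2  {5,6}:1
  |U|=3: {1,5,6}:3  {4,5,6}:1
  |U|=4: {1,4,5,6}:4  {3,4,5,6}:1
  |U|=5: {1,3,4,5,6}:5  {2,3,4,5,6}:1
  start at 0(x): 6
  start at 1(a): 1
sum over floor = 7

7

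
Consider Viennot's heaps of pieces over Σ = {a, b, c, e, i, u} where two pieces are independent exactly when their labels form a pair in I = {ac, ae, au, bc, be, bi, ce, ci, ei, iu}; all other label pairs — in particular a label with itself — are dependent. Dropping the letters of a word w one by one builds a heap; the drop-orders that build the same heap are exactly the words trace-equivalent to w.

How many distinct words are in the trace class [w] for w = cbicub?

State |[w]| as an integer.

drop 0:c onto floor
drop 1:b onto floor
drop 2:i onto floor
drop 3:c onto {0:c}
drop 4:u onto {1:b, 3:c}
drop 5:b onto {4:u}
ground layer = {0:c, 1:b, 2:i}
drop-orders for the pieces not yet dropped (sum over which currently-grounded one goes next):
  1 to go: {2} 1  {5} 1
  2 to go: {2,5} 2  {4,5} 1
  3 to go: {1,4,5} 1  {2,4,5} 3  {3,4,5} 1
  4 to go: {0,3,4,5} 1  {1,2,4,5} 4  {1,3,4,5} 2  {2,3,4,5} 4
  if 0:c drops first: 10 orders
  if 1:b drops first: 5 orders
  if 2:i drops first: 3 orders
heap linearizations: 18

18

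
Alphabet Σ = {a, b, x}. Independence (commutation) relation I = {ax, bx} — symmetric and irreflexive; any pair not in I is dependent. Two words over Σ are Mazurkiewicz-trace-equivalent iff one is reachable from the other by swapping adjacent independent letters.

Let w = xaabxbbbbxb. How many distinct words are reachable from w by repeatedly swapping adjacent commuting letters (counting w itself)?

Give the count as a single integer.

0(x) covers ∅
1(a) covers ∅
2(a) covers 1:a
3(b) covers 2:a
4(x) covers 0:x
5(b) covers 3:b
6(b) covers 5:b
7(b) covers 6:b
8(b) covers 7:b
9(x) covers 4:x
10(b) covers 8:b
floor of heap: 0:x, 1:a
completions by unplaced set U, small U first (add the entries for U minus each lowest piece of U):
  |U|=1: {9}:1  {10}:1
  |U|=2: {4,9}:1  {8,10}:1  {9,10}:2
  |U|=3: {0,4,9}:1  {4,9,10}:3  {7,8,10}:1  {8,9,10}:3
  |U|=4: {0,4,9,10}:4  {4,8,9,10}:6  {6,7,8,10}:1  {7,8,9,10}:4
  |U|=5: {0,4,8,9,10}:10  {4,7,8,9,10}:10  {5,6,7,8,10}:1  {6,7,8,9,10}:5
  |U|=6: {0,4,7,8,9,10}:20  {3,5,6,7,8,10}:1  {4,6,7,8,9,10}:15  {5,6,7,8,9,10}:6
  |U|=7: {0,4,6,7,8,9,10}:35  {2,3,5,6,7,8,10}:1  {3,5,6,7,8,9,10}:7  {4,5,6,7,8,9,10}:21
  |U|=8: {0,4,5,6,7,8,9,10}:56  {1,2,3,5,6,7,8,10}:1  {2,3,5,6,7,8,9,10}:8  {3,4,5,6,7,8,9,10}:28
  |U|=9: {0,3,4,5,6,7,8,9,10}:84  {1,2,3,5,6,7,8,9,10}:9  {2,3,4,5,6,7,8,9,10}:36
  start at 0(x): 45
  start at 1(a): 120
sum over floor = 165

165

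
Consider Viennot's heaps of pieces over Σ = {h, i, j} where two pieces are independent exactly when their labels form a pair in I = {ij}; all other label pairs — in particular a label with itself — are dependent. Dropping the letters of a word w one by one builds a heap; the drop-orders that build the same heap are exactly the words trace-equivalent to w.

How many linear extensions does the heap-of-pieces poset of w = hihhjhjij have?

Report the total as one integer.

0(h) covers ∅
1(i) covers 0:h
2(h) covers 1:i
3(h) covers 2:h
4(j) covers 3:h
5(h) covers 4:j
6(j) covers 5:h
7(i) covers 5:h
8(j) covers 6:j
floor of heap: 0:h
completions by unplaced set U, small U first (add the entries for U minus each lowest piece of U):
  |U|=1: {7}:1  {8}:1
  |U|=2: {6,8}:1  {7,8}:2
  |U|=3: {6,7,8}:3
  |U|=4: {5,6,7,8}:3
  |U|=5: {4,5,6,7,8}:3
  |U|=6: {3,4,5,6,7,8}:3
  |U|=7: {2,3,4,5,6,7,8}:3
  start at 0(h): 3

3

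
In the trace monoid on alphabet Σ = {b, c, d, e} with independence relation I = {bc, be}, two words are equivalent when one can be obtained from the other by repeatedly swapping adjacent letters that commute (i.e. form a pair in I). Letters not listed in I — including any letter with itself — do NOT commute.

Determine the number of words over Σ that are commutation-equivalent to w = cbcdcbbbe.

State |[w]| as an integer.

piece 0:c — minimal
piece 1:b — minimal
piece 2:c rests on {0:c}
piece 3:d rests on {1:b, 2:c}
piece 4:c rests on {3:d}
piece 5:b rests on {3:d}
piece 6:b rests on {5:b}
piece 7:b rests on {6:b}
piece 8:e rests on {4:c}
minimal pieces: {0:c, 1:b}
ways to finish when only these pieces remain (= sum over removing one remaining piece with nothing left below it):
  1 left: {7}→1  {8}→1
  2 left: {4,8}→1  {6,7}→1  {7,8}→2
  3 left: {4,7,8}→3  {5,6,7}→1  {6,7,8}→3
  4 left: {4,6,7,8}→6  {5,6,7,8}→4
  5 left: {4,5,6,7,8}→10
  6 left: {3,4,5,6,7,8}→10
  7 left: {1,3,4,5,6,7,8}→10  {2,3,4,5,6,7,8}→10
  placing 0:c first → 20 extensions
  placing 1:b first → 10 extensions
total linear extensions = 30

30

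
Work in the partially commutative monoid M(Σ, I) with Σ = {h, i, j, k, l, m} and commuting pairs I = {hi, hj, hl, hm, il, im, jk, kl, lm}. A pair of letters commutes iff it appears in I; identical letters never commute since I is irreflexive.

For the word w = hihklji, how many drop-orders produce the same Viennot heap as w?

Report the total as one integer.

35

#0=h has no predecessor
#1=i has no predecessor
#2=h depends on [0:h]
#3=k depends on [1:i, 2:h]
#4=l has no predecessor
#5=j depends on [1:i, 4:l]
#6=i depends on [3:k, 5:j]
sources: [0:h, 1:i, 4:l]
N(rest) = Σ N(rest − s) over sources s of rest; N(one piece) = 1:
  size 1 → [6]=1
  size 2 → [3,6]=1  [5,6]=1
  size 3 → [2,3,6]=1  [3,5,6]=2  [4,5,6]=1
  size 4 → [0,2,3,6]=1  [1,3,5,6]=2  [2,3,5,6]=3  [3,4,5,6]=3
  size 5 → [0,2,3,5,6]=4  [1,2,3,5,6]=5  [1,3,4,5,6]=5  [2,3,4,5,6]=6
  first=0(h) contributes 16
  first=1(i) contributes 10
  first=4(l) contributes 9
|[w]| = 35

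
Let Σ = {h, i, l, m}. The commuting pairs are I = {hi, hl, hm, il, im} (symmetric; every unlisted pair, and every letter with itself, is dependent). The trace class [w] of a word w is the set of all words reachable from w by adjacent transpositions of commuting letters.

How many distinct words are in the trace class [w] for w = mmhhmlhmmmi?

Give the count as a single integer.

1320

#0=m has no predecessor
#1=m depends on [0:m]
#2=h has no predecessor
#3=h depends on [2:h]
#4=m depends on [1:m]
#5=l depends on [4:m]
#6=h depends on [3:h]
#7=m depends on [5:l]
#8=m depends on [7:m]
#9=m depends on [8:m]
#10=i has no predecessor
sources: [0:m, 2:h, 10:i]
N(rest) = Σ N(rest − s) over sources s of rest; N(one piece) = 1:
  size 1 → [6]=1  [9]=1  [10]=1
  size 2 → [3,6]=1  [6,9]=2  [6,10]=2  [8,9]=1  [9,10]=2
  size 3 → [2,3,6]=1  [3,6,9]=3  [3,6,10]=3  [6,8,9]=3  [6,9,10]=6  [7,8,9]=1  [8,9,10]=3
  size 4 → [2,3,6,9]=4  [2,3,6,10]=4  [3,6,8,9]=6  [3,6,9,10]=12  [5,7,8,9]=1  [6,7,8,9]=4  [6,8,9,10]=12  [7,8,9,10]=4
  size 5 → [2,3,6,8,9]=10  [2,3,6,9,10]=20  [3,6,7,8,9]=10  [3,6,8,9,10]=30  [4,5,7,8,9]=1  [5,6,7,8,9]=5  [5,7,8,9,10]=5  [6,7,8,9,10]=20
  size 6 → [1,4,5,7,8,9]=1  [2,3,6,7,8,9]=20  [2,3,6,8,9,10]=60  [3,5,6,7,8,9]=15  [3,6,7,8,9,10]=60  [4,5,6,7,8,9]=6  [4,5,7,8,9,10]=6  [5,6,7,8,9,10]=30
  size 7 → [0,1,4,5,7,8,9]=1  [1,4,5,6,7,8,9]=7  [1,4,5,7,8,9,10]=7  [2,3,5,6,7,8,9]=35  [2,3,6,7,8,9,10]=140  [3,4,5,6,7,8,9]=21  [3,5,6,7,8,9,10]=105  [4,5,6,7,8,9,10]=42
  size 8 → [0,1,4,5,6,7,8,9]=8  [0,1,4,5,7,8,9,10]=8  [1,3,4,5,6,7,8,9]=28  [1,4,5,6,7,8,9,10]=56  [2,3,4,5,6,7,8,9]=56  [2,3,5,6,7,8,9,10]=280  [3,4,5,6,7,8,9,10]=168
  size 9 → [0,1,3,4,5,6,7,8,9]=36  [0,1,4,5,6,7,8,9,10]=72  [1,2,3,4,5,6,7,8,9]=84  [1,3,4,5,6,7,8,9,10]=252  [2,3,4,5,6,7,8,9,10]=504
  first=0(m) contributes 840
  first=2(h) contributes 360
  first=10(i) contributes 120
|[w]| = 1320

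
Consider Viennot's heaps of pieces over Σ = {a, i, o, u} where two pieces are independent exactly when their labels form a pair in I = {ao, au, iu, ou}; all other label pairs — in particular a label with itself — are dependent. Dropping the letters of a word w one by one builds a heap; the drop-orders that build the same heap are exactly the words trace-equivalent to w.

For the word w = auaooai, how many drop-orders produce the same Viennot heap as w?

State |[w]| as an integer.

0(a) covers ∅
1(u) covers ∅
2(a) covers 0:a
3(o) covers ∅
4(o) covers 3:o
5(a) covers 2:a
6(i) covers 4:o, 5:a
floor of heap: 0:a, 1:u, 3:o
completions by unplaced set U, small U first (add the entries for U minus each lowest piece of U):
  |U|=1: {1}:1  {6}:1
  |U|=2: {1,6}:2  {4,6}:1  {5,6}:1
  |U|=3: {1,4,6}:3  {1,5,6}:3  {2,5,6}:1  {3,4,6}:1  {4,5,6}:2
  |U|=4: {0,2,5,6}:1  {1,2,5,6}:4  {1,3,4,6}:4  {1,4,5,6}:8  {2,4,5,6}:3  {3,4,5,6}:3
  |U|=5: {0,1,2,5,6}:5  {0,2,4,5,6}:4  {1,2,4,5,6}:15  {1,3,4,5,6}:15  {2,3,4,5,6}:6
  start at 0(a): 36
  start at 1(u): 10
  start at 3(o): 24
sum over floor = 70

70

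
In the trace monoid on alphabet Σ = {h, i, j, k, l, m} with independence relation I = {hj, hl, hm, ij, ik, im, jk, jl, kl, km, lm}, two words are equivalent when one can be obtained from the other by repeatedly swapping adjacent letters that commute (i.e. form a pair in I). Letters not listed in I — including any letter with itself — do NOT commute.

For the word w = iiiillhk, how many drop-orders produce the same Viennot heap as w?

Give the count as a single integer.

0(i) covers ∅
1(i) covers 0:i
2(i) covers 1:i
3(i) covers 2:i
4(l) covers 3:i
5(l) covers 4:l
6(h) covers 3:i
7(k) covers 6:h
floor of heap: 0:i
completions by unplaced set U, small U first (add the entries for U minus each lowest piece of U):
  |U|=1: {5}:1  {7}:1
  |U|=2: {4,5}:1  {5,7}:2  {6,7}:1
  |U|=3: {4,5,7}:3  {5,6,7}:3
  |U|=4: {4,5,6,7}:6
  |U|=5: {3,4,5,6,7}:6
  |U|=6: {2,3,4,5,6,7}:6
  start at 0(i): 6

6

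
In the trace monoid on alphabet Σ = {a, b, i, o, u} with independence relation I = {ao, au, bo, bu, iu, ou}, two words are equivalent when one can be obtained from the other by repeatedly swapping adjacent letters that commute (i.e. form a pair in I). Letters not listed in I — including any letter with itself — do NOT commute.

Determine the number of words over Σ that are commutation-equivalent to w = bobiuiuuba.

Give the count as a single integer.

360

#0=b has no predecessor
#1=o has no predecessor
#2=b depends on [0:b]
#3=i depends on [1:o, 2:b]
#4=u has no predecessor
#5=i depends on [3:i]
#6=u depends on [4:u]
#7=u depends on [6:u]
#8=b depends on [5:i]
#9=a depends on [8:b]
sources: [0:b, 1:o, 4:u]
N(rest) = Σ N(rest − s) over sources s of rest; N(one piece) = 1:
  size 1 → [7]=1  [9]=1
  size 2 → [6,7]=1  [7,9]=2  [8,9]=1
  size 3 → [4,6,7]=1  [5,8,9]=1  [6,7,9]=3  [7,8,9]=3
  size 4 → [3,5,8,9]=1  [4,6,7,9]=4  [5,7,8,9]=4  [6,7,8,9]=6
  size 5 → [1,3,5,8,9]=1  [2,3,5,8,9]=1  [3,5,7,8,9]=5  [4,6,7,8,9]=10  [5,6,7,8,9]=10
  size 6 → [0,2,3,5,8,9]=1  [1,2,3,5,8,9]=2  [1,3,5,7,8,9]=6  [2,3,5,7,8,9]=6  [3,5,6,7,8,9]=15  [4,5,6,7,8,9]=20
  size 7 → [0,1,2,3,5,8,9]=3  [0,2,3,5,7,8,9]=7  [1,2,3,5,7,8,9]=14  [1,3,5,6,7,8,9]=21  [2,3,5,6,7,8,9]=21  [3,4,5,6,7,8,9]=35
  size 8 → [0,1,2,3,5,7,8,9]=24  [0,2,3,5,6,7,8,9]=28  [1,2,3,5,6,7,8,9]=56  [1,3,4,5,6,7,8,9]=56  [2,3,4,5,6,7,8,9]=56
  first=0(b) contributes 168
  first=1(o) contributes 84
  first=4(u) contributes 108
|[w]| = 360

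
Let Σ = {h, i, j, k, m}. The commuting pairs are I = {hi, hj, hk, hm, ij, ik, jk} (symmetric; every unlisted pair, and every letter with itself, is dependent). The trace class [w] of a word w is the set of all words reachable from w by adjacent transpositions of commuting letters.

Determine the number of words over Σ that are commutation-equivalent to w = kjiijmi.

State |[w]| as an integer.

drop 0:k onto floor
drop 1:j onto floor
drop 2:i onto floor
drop 3:i onto {2:i}
drop 4:j onto {1:j}
drop 5:m onto {0:k, 3:i, 4:j}
drop 6:i onto {5:m}
ground layer = {0:k, 1:j, 2:i}
drop-orders for the pieces not yet dropped (sum over which currently-grounded one goes next):
  1 to go: {6} 1
  2 to go: {5,6} 1
  3 to go: {0,5,6} 1  {3,5,6} 1  {4,5,6} 1
  4 to go: {0,3,5,6} 2  {0,4,5,6} 2  {1,4,5,6} 1  {2,3,5,6} 1  {3,4,5,6} 2
  5 to go: {0,1,4,5,6} 3  {0,2,3,5,6} 3  {0,3,4,5,6} 6  {1,3,4,5,6} 3  {2,3,4,5,6} 3
  if 0:k drops first: 6 orders
  if 1:j drops first: 12 orders
  if 2:i drops first: 12 orders
heap linearizations: 30

30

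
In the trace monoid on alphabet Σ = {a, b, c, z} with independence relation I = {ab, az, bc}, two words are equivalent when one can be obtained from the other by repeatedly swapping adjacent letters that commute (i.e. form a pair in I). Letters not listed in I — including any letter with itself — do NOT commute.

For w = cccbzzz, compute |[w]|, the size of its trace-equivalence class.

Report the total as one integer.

4

#0=c has no predecessor
#1=c depends on [0:c]
#2=c depends on [1:c]
#3=b has no predecessor
#4=z depends on [2:c, 3:b]
#5=z depends on [4:z]
#6=z depends on [5:z]
sources: [0:c, 3:b]
N(rest) = Σ N(rest − s) over sources s of rest; N(one piece) = 1:
  size 1 → [6]=1
  size 2 → [5,6]=1
  size 3 → [4,5,6]=1
  size 4 → [2,4,5,6]=1  [3,4,5,6]=1
  size 5 → [1,2,4,5,6]=1  [2,3,4,5,6]=2
  first=0(c) contributes 3
  first=3(b) contributes 1
|[w]| = 4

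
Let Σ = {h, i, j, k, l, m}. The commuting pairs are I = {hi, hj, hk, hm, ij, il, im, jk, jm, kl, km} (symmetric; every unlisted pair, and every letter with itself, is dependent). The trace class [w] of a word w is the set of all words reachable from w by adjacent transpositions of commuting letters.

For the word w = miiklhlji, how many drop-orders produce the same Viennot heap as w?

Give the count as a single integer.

126

#0=m has no predecessor
#1=i has no predecessor
#2=i depends on [1:i]
#3=k depends on [2:i]
#4=l depends on [0:m]
#5=h depends on [4:l]
#6=l depends on [5:h]
#7=j depends on [6:l]
#8=i depends on [3:k]
sources: [0:m, 1:i]
N(rest) = Σ N(rest − s) over sources s of rest; N(one piece) = 1:
  size 1 → [7]=1  [8]=1
  size 2 → [3,8]=1  [6,7]=1  [7,8]=2
  size 3 → [2,3,8]=1  [3,7,8]=3  [5,6,7]=1  [6,7,8]=3
  size 4 → [1,2,3,8]=1  [2,3,7,8]=4  [3,6,7,8]=6  [4,5,6,7]=1  [5,6,7,8]=4
  size 5 → [0,4,5,6,7]=1  [1,2,3,7,8]=5  [2,3,6,7,8]=10  [3,5,6,7,8]=10  [4,5,6,7,8]=5
  size 6 → [0,4,5,6,7,8]=6  [1,2,3,6,7,8]=15  [2,3,5,6,7,8]=20  [3,4,5,6,7,8]=15
  size 7 → [0,3,4,5,6,7,8]=21  [1,2,3,5,6,7,8]=35  [2,3,4,5,6,7,8]=35
  first=0(m) contributes 70
  first=1(i) contributes 56
|[w]| = 126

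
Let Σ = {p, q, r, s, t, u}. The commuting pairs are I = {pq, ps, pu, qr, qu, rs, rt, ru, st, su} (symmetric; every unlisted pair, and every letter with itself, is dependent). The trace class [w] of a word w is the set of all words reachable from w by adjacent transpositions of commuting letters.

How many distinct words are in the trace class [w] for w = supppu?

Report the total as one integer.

60

drop 0:s onto floor
drop 1:u onto floor
drop 2:p onto floor
drop 3:p onto {2:p}
drop 4:p onto {3:p}
drop 5:u onto {1:u}
ground layer = {0:s, 1:u, 2:p}
drop-orders for the pieces not yet dropped (sum over which currently-grounded one goes next):
  1 to go: {0} 1  {4} 1  {5} 1
  2 to go: {0,4} 2  {0,5} 2  {1,5} 1  {3,4} 1  {4,5} 2
  3 to go: {0,1,5} 3  {0,3,4} 3  {0,4,5} 6  {1,4,5} 3  {2,3,4} 1  {3,4,5} 3
  4 to go: {0,1,4,5} 12  {0,2,3,4} 4  {0,3,4,5} 12  {1,3,4,5} 6  {2,3,4,5} 4
  if 0:s drops first: 10 orders
  if 1:u drops first: 20 orders
  if 2:p drops first: 30 orders
heap linearizations: 60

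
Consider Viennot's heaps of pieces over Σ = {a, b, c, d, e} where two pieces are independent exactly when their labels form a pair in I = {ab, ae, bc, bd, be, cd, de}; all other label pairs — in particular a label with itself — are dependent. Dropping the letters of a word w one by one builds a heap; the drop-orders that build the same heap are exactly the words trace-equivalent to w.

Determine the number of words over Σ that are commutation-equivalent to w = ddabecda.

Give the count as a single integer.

72

piece 0:d — minimal
piece 1:d rests on {0:d}
piece 2:a rests on {1:d}
piece 3:b — minimal
piece 4:e — minimal
piece 5:c rests on {2:a, 4:e}
piece 6:d rests on {2:a}
piece 7:a rests on {5:c, 6:d}
minimal pieces: {0:d, 3:b, 4:e}
ways to finish when only these pieces remain (= sum over removing one remaining piece with nothing left below it):
  1 left: {3}→1  {7}→1
  2 left: {3,7}→2  {5,7}→1  {6,7}→1
  3 left: {3,5,7}→3  {3,6,7}→3  {4,5,7}→1  {5,6,7}→2
  4 left: {2,5,6,7}→2  {3,4,5,7}→4  {3,5,6,7}→8  {4,5,6,7}→3
  5 left: {1,2,5,6,7}→2  {2,3,5,6,7}→10  {2,4,5,6,7}→5  {3,4,5,6,7}→15
  6 left: {0,1,2,5,6,7}→2  {1,2,3,5,6,7}→12  {1,2,4,5,6,7}→7  {2,3,4,5,6,7}→30
  placing 0:d first → 49 extensions
  placing 3:b first → 9 extensions
  placing 4:e first → 14 extensions
total linear extensions = 72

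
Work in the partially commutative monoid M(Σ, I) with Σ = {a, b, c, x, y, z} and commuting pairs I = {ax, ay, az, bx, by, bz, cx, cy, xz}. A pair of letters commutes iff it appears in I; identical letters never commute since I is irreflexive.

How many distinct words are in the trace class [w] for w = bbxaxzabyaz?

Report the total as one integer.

piece 0:b — minimal
piece 1:b rests on {0:b}
piece 2:x — minimal
piece 3:a rests on {1:b}
piece 4:x rests on {2:x}
piece 5:z — minimal
piece 6:a rests on {3:a}
piece 7:b rests on {6:a}
piece 8:y rests on {4:x, 5:z}
piece 9:a rests on {7:b}
piece 10:z rests on {8:y}
minimal pieces: {0:b, 2:x, 5:z}
ways to finish when only these pieces remain (= sum over removing one remaining piece with nothing left below it):
  1 left: {9}→1  {10}→1
  2 left: {7,9}→1  {8,10}→1  {9,10}→2
  3 left: {4,8,10}→1  {5,8,10}→1  {6,7,9}→1  {7,9,10}→3  {8,9,10}→3
  4 left: {2,4,8,10}→1  {3,6,7,9}→1  {4,5,8,10}→2  {4,8,9,10}→4  {5,8,9,10}→4  {6,7,9,10}→4  {7,8,9,10}→6
  5 left: {1,3,6,7,9}→1  {2,4,5,8,10}→3  {2,4,8,9,10}→5  {3,6,7,9,10}→5  {4,5,8,9,10}→10  {4,7,8,9,10}→10  {5,7,8,9,10}→10  {6,7,8,9,10}→10
  6 left: {0,1,3,6,7,9}→1  {1,3,6,7,9,10}→6  {2,4,5,8,9,10}→18  {2,4,7,8,9,10}→15  {3,6,7,8,9,10}→15  {4,5,7,8,9,10}→30  {4,6,7,8,9,10}→20  {5,6,7,8,9,10}→20
  7 left: {0,1,3,6,7,9,10}→7  {1,3,6,7,8,9,10}→21  {2,4,5,7,8,9,10}→63  {2,4,6,7,8,9,10}→35  {3,4,6,7,8,9,10}→35  {3,5,6,7,8,9,10}→35  {4,5,6,7,8,9,10}→70
  8 left: {0,1,3,6,7,8,9,10}→28  {1,3,4,6,7,8,9,10}→56  {1,3,5,6,7,8,9,10}→56  {2,3,4,6,7,8,9,10}→70  {2,4,5,6,7,8,9,10}→168  {3,4,5,6,7,8,9,10}→140
  9 left: {0,1,3,4,6,7,8,9,10}→84  {0,1,3,5,6,7,8,9,10}→84  {1,2,3,4,6,7,8,9,10}→126  {1,3,4,5,6,7,8,9,10}→252  {2,3,4,5,6,7,8,9,10}→378
  placing 0:b first → 756 extensions
  placing 2:x first → 420 extensions
  placing 5:z first → 210 extensions
total linear extensions = 1386

1386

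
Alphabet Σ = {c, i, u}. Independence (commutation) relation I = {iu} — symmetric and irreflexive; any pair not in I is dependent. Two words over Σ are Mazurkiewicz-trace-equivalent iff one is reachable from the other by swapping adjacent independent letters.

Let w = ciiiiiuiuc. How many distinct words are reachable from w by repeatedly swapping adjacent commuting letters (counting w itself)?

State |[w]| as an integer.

28

0(c) covers ∅
1(i) covers 0:c
2(i) covers 1:i
3(i) covers 2:i
4(i) covers 3:i
5(i) covers 4:i
6(u) covers 0:c
7(i) covers 5:i
8(u) covers 6:u
9(c) covers 7:i, 8:u
floor of heap: 0:c
completions by unplaced set U, small U first (add the entries for U minus each lowest piece of U):
  |U|=1: {9}:1
  |U|=2: {7,9}:1  {8,9}:1
  |U|=3: {5,7,9}:1  {6,8,9}:1  {7,8,9}:2
  |U|=4: {4,5,7,9}:1  {5,7,8,9}:3  {6,7,8,9}:3
  |U|=5: {3,4,5,7,9}:1  {4,5,7,8,9}:4  {5,6,7,8,9}:6
  |U|=6: {2,3,4,5,7,9}:1  {3,4,5,7,8,9}:5  {4,5,6,7,8,9}:10
  |U|=7: {1,2,3,4,5,7,9}:1  {2,3,4,5,7,8,9}:6  {3,4,5,6,7,8,9}:15
  |U|=8: {1,2,3,4,5,7,8,9}:7  {2,3,4,5,6,7,8,9}:21
  start at 0(c): 28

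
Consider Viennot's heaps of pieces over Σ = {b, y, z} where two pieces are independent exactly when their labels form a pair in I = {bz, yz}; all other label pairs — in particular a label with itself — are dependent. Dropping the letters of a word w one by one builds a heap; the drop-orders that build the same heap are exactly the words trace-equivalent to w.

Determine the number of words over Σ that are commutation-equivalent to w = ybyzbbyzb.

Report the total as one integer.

36

drop 0:y onto floor
drop 1:b onto {0:y}
drop 2:y onto {1:b}
drop 3:z onto floor
drop 4:b onto {2:y}
drop 5:b onto {4:b}
drop 6:y onto {5:b}
drop 7:z onto {3:z}
drop 8:b onto {6:y}
ground layer = {0:y, 3:z}
drop-orders for the pieces not yet dropped (sum over which currently-grounded one goes next):
  1 to go: {7} 1  {8} 1
  2 to go: {3,7} 1  {6,8} 1  {7,8} 2
  3 to go: {3,7,8} 3  {5,6,8} 1  {6,7,8} 3
  4 to go: {3,6,7,8} 6  {4,5,6,8} 1  {5,6,7,8} 4
  5 to go: {2,4,5,6,8} 1  {3,5,6,7,8} 10  {4,5,6,7,8} 5
  6 to go: {1,2,4,5,6,8} 1  {2,4,5,6,7,8} 6  {3,4,5,6,7,8} 15
  7 to go: {0,1,2,4,5,6,8} 1  {1,2,4,5,6,7,8} 7  {2,3,4,5,6,7,8} 21
  if 0:y drops first: 28 orders
  if 3:z drops first: 8 orders
heap linearizations: 36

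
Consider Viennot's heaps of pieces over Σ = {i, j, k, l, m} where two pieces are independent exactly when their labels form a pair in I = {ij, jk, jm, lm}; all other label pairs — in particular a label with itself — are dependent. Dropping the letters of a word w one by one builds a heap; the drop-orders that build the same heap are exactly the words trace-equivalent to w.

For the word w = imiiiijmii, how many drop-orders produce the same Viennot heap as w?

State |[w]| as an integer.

drop 0:i onto floor
drop 1:m onto {0:i}
drop 2:i onto {1:m}
drop 3:i onto {2:i}
drop 4:i onto {3:i}
drop 5:i onto {4:i}
drop 6:j onto floor
drop 7:m onto {5:i}
drop 8:i onto {7:m}
drop 9:i onto {8:i}
ground layer = {0:i, 6:j}
drop-orders for the pieces not yet dropped (sum over which currently-grounded one goes next):
  1 to go: {6} 1  {9} 1
  2 to go: {6,9} 2  {8,9} 1
  3 to go: {6,8,9} 3  {7,8,9} 1
  4 to go: {5,7,8,9} 1  {6,7,8,9} 4
  5 to go: {4,5,7,8,9} 1  {5,6,7,8,9} 5
  6 to go: {3,4,5,7,8,9} 1  {4,5,6,7,8,9} 6
  7 to go: {2,3,4,5,7,8,9} 1  {3,4,5,6,7,8,9} 7
  8 to go: {1,2,3,4,5,7,8,9} 1  {2,3,4,5,6,7,8,9} 8
  if 0:i drops first: 9 orders
  if 6:j drops first: 1 orders
heap linearizations: 10

10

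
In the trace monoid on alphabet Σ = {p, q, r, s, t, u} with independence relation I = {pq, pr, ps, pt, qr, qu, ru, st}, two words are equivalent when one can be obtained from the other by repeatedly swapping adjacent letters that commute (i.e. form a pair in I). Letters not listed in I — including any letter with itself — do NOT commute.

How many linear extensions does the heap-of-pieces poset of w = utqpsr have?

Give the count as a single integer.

piece 0:u — minimal
piece 1:t rests on {0:u}
piece 2:q rests on {1:t}
piece 3:p rests on {0:u}
piece 4:s rests on {2:q}
piece 5:r rests on {4:s}
minimal pieces: {0:u}
ways to finish when only these pieces remain (= sum over removing one remaining piece with nothing left below it):
  1 left: {3}→1  {5}→1
  2 left: {3,5}→2  {4,5}→1
  3 left: {2,4,5}→1  {3,4,5}→3
  4 left: {1,2,4,5}→1  {2,3,4,5}→4
  placing 0:u first → 5 extensions

5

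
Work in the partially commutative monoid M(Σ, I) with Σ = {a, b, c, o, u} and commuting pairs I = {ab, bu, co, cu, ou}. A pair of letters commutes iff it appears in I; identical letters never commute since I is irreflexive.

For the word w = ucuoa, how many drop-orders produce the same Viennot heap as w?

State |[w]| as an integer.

0(u) covers ∅
1(c) covers ∅
2(u) covers 0:u
3(o) covers ∅
4(a) covers 1:c, 2:u, 3:o
floor of heap: 0:u, 1:c, 3:o
completions by unplaced set U, small U first (add the entries for U minus each lowest piece of U):
  |U|=1: {4}:1
  |U|=2: {1,4}:1  {2,4}:1  {3,4}:1
  |U|=3: {0,2,4}:1  {1,2,4}:2  {1,3,4}:2  {2,3,4}:2
  start at 0(u): 6
  start at 1(c): 3
  start at 3(o): 3
sum over floor = 12

12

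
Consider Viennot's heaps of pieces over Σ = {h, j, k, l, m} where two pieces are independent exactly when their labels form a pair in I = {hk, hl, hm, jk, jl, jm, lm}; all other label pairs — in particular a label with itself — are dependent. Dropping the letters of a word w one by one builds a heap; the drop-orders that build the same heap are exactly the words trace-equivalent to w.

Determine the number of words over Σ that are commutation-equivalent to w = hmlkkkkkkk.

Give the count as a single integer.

drop 0:h onto floor
drop 1:m onto floor
drop 2:l onto floor
drop 3:k onto {1:m, 2:l}
drop 4:k onto {3:k}
drop 5:k onto {4:k}
drop 6:k onto {5:k}
drop 7:k onto {6:k}
drop 8:k onto {7:k}
drop 9:k onto {8:k}
ground layer = {0:h, 1:m, 2:l}
drop-orders for the pieces not yet dropped (sum over which currently-grounded one goes next):
  1 to go: {0} 1  {9} 1
  2 to go: {0,9} 2  {8,9} 1
  3 to go: {0,8,9} 3  {7,8,9} 1
  4 to go: {0,7,8,9} 4  {6,7,8,9} 1
  5 to go: {0,6,7,8,9} 5  {5,6,7,8,9} 1
  6 to go: {0,5,6,7,8,9} 6  {4,5,6,7,8,9} 1
  7 to go: {0,4,5,6,7,8,9} 7  {3,4,5,6,7,8,9} 1
  8 to go: {0,3,4,5,6,7,8,9} 8  {1,3,4,5,6,7,8,9} 1  {2,3,4,5,6,7,8,9} 1
  if 0:h drops first: 2 orders
  if 1:m drops first: 9 orders
  if 2:l drops first: 9 orders
heap linearizations: 20

20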